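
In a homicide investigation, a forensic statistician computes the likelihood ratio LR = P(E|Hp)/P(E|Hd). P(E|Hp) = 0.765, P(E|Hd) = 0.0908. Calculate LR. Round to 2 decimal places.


Likelihood ratio calculation:
LR = P(E|Hp) / P(E|Hd)
LR = 0.765 / 0.0908
LR = 8.43

8.43


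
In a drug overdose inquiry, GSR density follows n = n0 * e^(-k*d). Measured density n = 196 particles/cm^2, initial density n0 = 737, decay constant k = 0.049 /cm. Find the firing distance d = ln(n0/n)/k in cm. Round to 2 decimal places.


GSR distance calculation:
n0/n = 737 / 196 = 3.760204
ln(n0/n) = 1.324473
d = 1.324473 / 0.049 = 27.03 cm

27.03


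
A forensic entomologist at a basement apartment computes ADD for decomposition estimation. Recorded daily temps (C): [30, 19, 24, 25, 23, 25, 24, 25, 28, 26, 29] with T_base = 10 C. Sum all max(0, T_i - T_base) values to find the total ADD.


Computing ADD day by day:
Day 1: max(0, 30 - 10) = 20
Day 2: max(0, 19 - 10) = 9
Day 3: max(0, 24 - 10) = 14
Day 4: max(0, 25 - 10) = 15
Day 5: max(0, 23 - 10) = 13
Day 6: max(0, 25 - 10) = 15
Day 7: max(0, 24 - 10) = 14
Day 8: max(0, 25 - 10) = 15
Day 9: max(0, 28 - 10) = 18
Day 10: max(0, 26 - 10) = 16
Day 11: max(0, 29 - 10) = 19
Total ADD = 168

168


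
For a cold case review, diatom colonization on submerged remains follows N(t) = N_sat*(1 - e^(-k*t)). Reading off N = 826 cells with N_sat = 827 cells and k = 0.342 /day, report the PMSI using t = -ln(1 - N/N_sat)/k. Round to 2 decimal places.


PMSI from diatom colonization curve:
N / N_sat = 826 / 827 = 0.998791
1 - N/N_sat = 0.001209
ln(1 - N/N_sat) = -6.717962
t = -ln(1 - N/N_sat) / k = -(-6.717962) / 0.342 = 19.64 days

19.64


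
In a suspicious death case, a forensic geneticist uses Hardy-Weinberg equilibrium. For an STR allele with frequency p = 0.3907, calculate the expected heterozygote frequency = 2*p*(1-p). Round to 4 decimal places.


Hardy-Weinberg heterozygote frequency:
q = 1 - p = 1 - 0.3907 = 0.6093
2pq = 2 * 0.3907 * 0.6093 = 0.4761

0.4761


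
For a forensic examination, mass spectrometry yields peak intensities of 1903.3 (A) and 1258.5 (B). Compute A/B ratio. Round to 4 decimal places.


Spectral peak ratio:
Peak A = 1903.3 counts
Peak B = 1258.5 counts
Ratio = 1903.3 / 1258.5 = 1.5124

1.5124


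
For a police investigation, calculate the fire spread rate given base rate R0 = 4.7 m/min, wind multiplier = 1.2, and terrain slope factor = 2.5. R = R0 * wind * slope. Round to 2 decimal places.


Fire spread rate calculation:
R = R0 * wind_factor * slope_factor
= 4.7 * 1.2 * 2.5
= 5.64 * 2.5
= 14.10 m/min

14.10


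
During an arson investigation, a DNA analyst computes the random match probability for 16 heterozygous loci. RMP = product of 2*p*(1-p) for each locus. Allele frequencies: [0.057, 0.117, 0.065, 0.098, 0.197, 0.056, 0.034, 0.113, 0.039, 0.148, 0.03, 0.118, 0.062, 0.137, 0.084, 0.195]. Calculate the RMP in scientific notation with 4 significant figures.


Computing RMP for 16 loci:
Locus 1: 2 * 0.057 * 0.943 = 0.107502
Locus 2: 2 * 0.117 * 0.883 = 0.206622
Locus 3: 2 * 0.065 * 0.935 = 0.12155
Locus 4: 2 * 0.098 * 0.902 = 0.176792
Locus 5: 2 * 0.197 * 0.803 = 0.316382
Locus 6: 2 * 0.056 * 0.944 = 0.105728
Locus 7: 2 * 0.034 * 0.966 = 0.065688
Locus 8: 2 * 0.113 * 0.887 = 0.200462
Locus 9: 2 * 0.039 * 0.961 = 0.074958
Locus 10: 2 * 0.148 * 0.852 = 0.252192
Locus 11: 2 * 0.03 * 0.97 = 0.0582
Locus 12: 2 * 0.118 * 0.882 = 0.208152
Locus 13: 2 * 0.062 * 0.938 = 0.116312
Locus 14: 2 * 0.137 * 0.863 = 0.236462
Locus 15: 2 * 0.084 * 0.916 = 0.153888
Locus 16: 2 * 0.195 * 0.805 = 0.31395
RMP = 6.398e-14

6.398e-14


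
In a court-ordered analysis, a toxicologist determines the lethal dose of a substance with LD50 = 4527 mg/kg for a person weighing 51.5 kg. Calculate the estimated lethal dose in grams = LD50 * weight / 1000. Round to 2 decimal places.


Lethal dose calculation:
Lethal dose = LD50 * body_weight / 1000
= 4527 * 51.5 / 1000
= 233140.5 / 1000
= 233.14 g

233.14


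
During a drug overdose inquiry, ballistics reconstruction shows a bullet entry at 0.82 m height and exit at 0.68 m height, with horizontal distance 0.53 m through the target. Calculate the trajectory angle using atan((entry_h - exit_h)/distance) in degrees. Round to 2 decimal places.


Bullet trajectory angle:
Height difference = 0.82 - 0.68 = 0.14 m
angle = atan(0.14 / 0.53)
angle = atan(0.264151)
angle = 14.80 degrees

14.80


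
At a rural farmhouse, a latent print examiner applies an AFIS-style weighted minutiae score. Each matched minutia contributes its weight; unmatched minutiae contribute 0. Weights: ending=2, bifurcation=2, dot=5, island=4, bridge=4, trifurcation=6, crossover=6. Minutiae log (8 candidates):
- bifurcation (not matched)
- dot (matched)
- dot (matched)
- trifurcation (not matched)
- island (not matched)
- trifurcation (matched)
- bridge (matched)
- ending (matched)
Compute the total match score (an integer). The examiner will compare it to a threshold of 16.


Weighted minutiae match score:
  bifurcation: not matched, +0
  dot: matched, +5 (running total 5)
  dot: matched, +5 (running total 10)
  trifurcation: not matched, +0
  island: not matched, +0
  trifurcation: matched, +6 (running total 16)
  bridge: matched, +4 (running total 20)
  ending: matched, +2 (running total 22)
Total score = 22
Threshold = 16; verdict = identification

22


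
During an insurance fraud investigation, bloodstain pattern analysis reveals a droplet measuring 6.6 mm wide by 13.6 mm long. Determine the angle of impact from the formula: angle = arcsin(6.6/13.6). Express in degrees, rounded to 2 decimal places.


Blood spatter impact angle calculation:
width / length = 6.6 / 13.6 = 0.485294
angle = arcsin(0.485294)
angle = 29.03 degrees

29.03


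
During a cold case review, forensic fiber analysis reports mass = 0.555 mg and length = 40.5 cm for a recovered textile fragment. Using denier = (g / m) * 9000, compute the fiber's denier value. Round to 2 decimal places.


Denier calculation:
Mass in grams = 0.555 mg / 1000 = 0.000555 g
Length in meters = 40.5 cm / 100 = 0.405 m
Linear density = mass / length = 0.000555 / 0.405 = 0.00137037 g/m
Denier = (g/m) * 9000 = 0.00137037 * 9000 = 12.33

12.33


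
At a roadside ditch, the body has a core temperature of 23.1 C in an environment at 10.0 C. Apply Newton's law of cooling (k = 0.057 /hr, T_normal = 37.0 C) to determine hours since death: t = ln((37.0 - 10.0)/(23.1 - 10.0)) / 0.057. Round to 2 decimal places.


Using Newton's law of cooling:
t = ln((T_normal - T_ambient) / (T_body - T_ambient)) / k
T_normal - T_ambient = 27.0
T_body - T_ambient = 13.1
Ratio = 2.061069
ln(ratio) = 0.723225
t = 0.723225 / 0.057 = 12.69 hours

12.69


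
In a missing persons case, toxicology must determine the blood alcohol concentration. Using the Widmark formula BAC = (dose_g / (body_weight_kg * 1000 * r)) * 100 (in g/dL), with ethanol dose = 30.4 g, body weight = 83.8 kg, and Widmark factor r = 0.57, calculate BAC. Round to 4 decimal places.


Applying the Widmark formula:
BAC = (dose_g / (body_wt * 1000 * r)) * 100
Denominator = 83.8 * 1000 * 0.57 = 47766
BAC = (30.4 / 47766) * 100
BAC = 0.0636 g/dL

0.0636


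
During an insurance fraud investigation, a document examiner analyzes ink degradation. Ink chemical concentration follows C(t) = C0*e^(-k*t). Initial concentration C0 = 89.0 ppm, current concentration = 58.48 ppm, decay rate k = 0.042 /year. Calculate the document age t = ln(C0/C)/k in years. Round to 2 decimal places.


Document age estimation:
C0/C = 89.0 / 58.48 = 1.521888
ln(C0/C) = 0.419952
t = 0.419952 / 0.042 = 10.00 years

10.00


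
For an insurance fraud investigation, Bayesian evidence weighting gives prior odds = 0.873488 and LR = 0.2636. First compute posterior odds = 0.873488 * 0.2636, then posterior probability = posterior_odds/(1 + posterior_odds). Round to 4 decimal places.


Bayesian evidence evaluation:
Posterior odds = prior_odds * LR = 0.873488 * 0.2636 = 0.2302514
Posterior probability = posterior_odds / (1 + posterior_odds)
= 0.2302514 / (1 + 0.2302514)
= 0.2302514 / 1.2302514
= 0.1872

0.1872


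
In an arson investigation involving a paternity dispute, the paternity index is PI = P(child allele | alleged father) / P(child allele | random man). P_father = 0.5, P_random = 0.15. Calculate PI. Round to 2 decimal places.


Paternity Index calculation:
PI = P(allele|father) / P(allele|random)
PI = 0.5 / 0.15
PI = 3.33

3.33


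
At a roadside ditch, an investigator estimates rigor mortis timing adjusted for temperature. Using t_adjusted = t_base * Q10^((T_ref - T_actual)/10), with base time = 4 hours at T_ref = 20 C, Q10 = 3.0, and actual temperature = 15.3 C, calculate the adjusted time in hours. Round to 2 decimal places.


Rigor mortis time adjustment:
Exponent = (T_ref - T_actual) / 10 = (20 - 15.3) / 10 = 0.47
Q10 factor = 3.0^0.47 = 1.6759
t_adjusted = 4 * 1.6759 = 6.70 hours

6.70


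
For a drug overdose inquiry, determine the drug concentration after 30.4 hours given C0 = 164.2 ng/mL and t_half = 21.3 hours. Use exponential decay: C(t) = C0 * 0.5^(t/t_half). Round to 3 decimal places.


Drug concentration decay:
Number of half-lives = t / t_half = 30.4 / 21.3 = 1.42723
Decay factor = 0.5^1.42723 = 0.37184416
C(t) = 164.2 * 0.37184416 = 61.057 ng/mL

61.057


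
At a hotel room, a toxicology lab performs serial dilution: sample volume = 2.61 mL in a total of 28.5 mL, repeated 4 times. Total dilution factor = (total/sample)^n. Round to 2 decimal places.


Dilution factor calculation:
Single dilution = V_total / V_sample = 28.5 / 2.61 ≈ 10.91954
Number of dilutions = 4
Total DF = (28.5 / 2.61)^4 (full precision, rounded at the end) = 14217.31

14217.31


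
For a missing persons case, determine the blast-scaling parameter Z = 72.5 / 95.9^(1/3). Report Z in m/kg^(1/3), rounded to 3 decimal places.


Scaled distance calculation:
W^(1/3) = 95.9^(1/3) = 4.577267
Z = R / W^(1/3) = 72.5 / 4.577267
Z = 15.839 m/kg^(1/3)

15.839


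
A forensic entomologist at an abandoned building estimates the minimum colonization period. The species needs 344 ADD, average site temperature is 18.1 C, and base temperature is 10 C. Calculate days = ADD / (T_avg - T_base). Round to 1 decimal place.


Insect development time:
Effective temperature = avg_temp - T_base = 18.1 - 10 = 8.1 C
Days = ADD / effective_temp = 344 / 8.1 = 42.5 days

42.5


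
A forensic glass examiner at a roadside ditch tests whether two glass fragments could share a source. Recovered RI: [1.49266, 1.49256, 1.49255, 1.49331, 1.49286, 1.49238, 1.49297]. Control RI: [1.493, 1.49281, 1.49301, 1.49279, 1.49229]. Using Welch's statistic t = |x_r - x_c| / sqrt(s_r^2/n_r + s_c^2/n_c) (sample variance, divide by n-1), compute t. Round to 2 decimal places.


Welch's t-criterion for glass RI comparison:
Recovered mean = sum / n_r = 10.44929 / 7 = 1.4927557
Control mean = sum / n_c = 7.4639 / 5 = 1.49278
Recovered sample variance s_r^2 = 9.91619e-08
Control sample variance s_c^2 = 8.56e-08
Welch SE (unpooled) = sqrt(s_r^2/n_r + s_c^2/n_c) = sqrt(1.4166e-08 + 1.712e-08) = sqrt(3.1286e-08) = 0.000176878
|mean_r - mean_c| = 2.42857e-05
t = 2.42857e-05 / 0.000176878 = 0.14

0.14


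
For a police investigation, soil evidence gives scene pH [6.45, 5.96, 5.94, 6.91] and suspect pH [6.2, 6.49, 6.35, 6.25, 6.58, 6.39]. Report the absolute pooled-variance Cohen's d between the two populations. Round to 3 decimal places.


Pooled-variance Cohen's d for soil pH comparison:
Scene mean = 25.26 / 4 = 6.315
Suspect mean = 38.26 / 6 = 6.376667
Scene sample variance s_s^2 = 0.212967
Suspect sample variance s_c^2 = 0.020467
Pooled variance = ((n_s-1)*s_s^2 + (n_c-1)*s_c^2) / (n_s + n_c - 2) = 0.092654
Pooled SD = sqrt(0.092654) = 0.304391
Mean difference = -0.061667
|d| = |-0.061667| / 0.304391 = 0.203

0.203


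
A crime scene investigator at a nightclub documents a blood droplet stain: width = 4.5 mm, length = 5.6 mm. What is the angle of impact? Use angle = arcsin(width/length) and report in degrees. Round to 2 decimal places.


Blood spatter impact angle calculation:
width / length = 4.5 / 5.6 = 0.803571
angle = arcsin(0.803571)
angle = 53.47 degrees

53.47


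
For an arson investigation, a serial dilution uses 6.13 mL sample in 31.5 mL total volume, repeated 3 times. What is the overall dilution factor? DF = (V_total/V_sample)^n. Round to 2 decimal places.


Dilution factor calculation:
Single dilution = V_total / V_sample = 31.5 / 6.13 ≈ 5.138662
Number of dilutions = 3
Total DF = (31.5 / 6.13)^3 (full precision, rounded at the end) = 135.69

135.69


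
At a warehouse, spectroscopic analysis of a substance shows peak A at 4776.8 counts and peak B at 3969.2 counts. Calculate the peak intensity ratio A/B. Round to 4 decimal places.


Spectral peak ratio:
Peak A = 4776.8 counts
Peak B = 3969.2 counts
Ratio = 4776.8 / 3969.2 = 1.2035

1.2035


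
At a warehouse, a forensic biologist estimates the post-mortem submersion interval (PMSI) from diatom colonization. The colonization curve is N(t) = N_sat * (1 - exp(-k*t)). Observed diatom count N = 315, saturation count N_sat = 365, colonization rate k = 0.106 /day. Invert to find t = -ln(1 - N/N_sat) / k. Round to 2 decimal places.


PMSI from diatom colonization curve:
N / N_sat = 315 / 365 = 0.863014
1 - N/N_sat = 0.136986
ln(1 - N/N_sat) = -1.987877
t = -ln(1 - N/N_sat) / k = -(-1.987877) / 0.106 = 18.75 days

18.75


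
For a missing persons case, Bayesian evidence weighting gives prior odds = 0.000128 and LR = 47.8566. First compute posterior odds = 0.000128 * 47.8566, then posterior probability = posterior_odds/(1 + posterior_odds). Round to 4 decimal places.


Bayesian evidence evaluation:
Posterior odds = prior_odds * LR = 0.000128 * 47.8566 = 0.006125645
Posterior probability = posterior_odds / (1 + posterior_odds)
= 0.006125645 / (1 + 0.006125645)
= 0.006125645 / 1.006125645
= 0.0061

0.0061


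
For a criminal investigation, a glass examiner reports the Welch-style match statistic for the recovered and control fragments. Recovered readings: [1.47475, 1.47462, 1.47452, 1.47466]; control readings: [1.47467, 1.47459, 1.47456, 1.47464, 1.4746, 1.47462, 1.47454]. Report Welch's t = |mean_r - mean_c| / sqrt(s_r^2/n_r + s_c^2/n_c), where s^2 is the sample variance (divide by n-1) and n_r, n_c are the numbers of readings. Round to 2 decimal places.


Welch's t-criterion for glass RI comparison:
Recovered mean = sum / n_r = 5.89855 / 4 = 1.4746375
Control mean = sum / n_c = 10.32222 / 7 = 1.4746029
Recovered sample variance s_r^2 = 9.09167e-09
Control sample variance s_c^2 = 2.02381e-09
Welch SE (unpooled) = sqrt(s_r^2/n_r + s_c^2/n_c) = sqrt(2.27292e-09 + 2.89116e-10) = sqrt(2.56204e-09) = 5.06166e-05
|mean_r - mean_c| = 3.46429e-05
t = 3.46429e-05 / 5.06166e-05 = 0.68

0.68


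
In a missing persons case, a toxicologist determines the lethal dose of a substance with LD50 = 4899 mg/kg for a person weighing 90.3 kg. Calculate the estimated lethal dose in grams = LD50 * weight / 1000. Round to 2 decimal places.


Lethal dose calculation:
Lethal dose = LD50 * body_weight / 1000
= 4899 * 90.3 / 1000
= 442379.7 / 1000
= 442.38 g

442.38


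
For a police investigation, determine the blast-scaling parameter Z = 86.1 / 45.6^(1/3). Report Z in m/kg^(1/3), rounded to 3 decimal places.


Scaled distance calculation:
W^(1/3) = 45.6^(1/3) = 3.572632
Z = R / W^(1/3) = 86.1 / 3.572632
Z = 24.100 m/kg^(1/3)

24.100


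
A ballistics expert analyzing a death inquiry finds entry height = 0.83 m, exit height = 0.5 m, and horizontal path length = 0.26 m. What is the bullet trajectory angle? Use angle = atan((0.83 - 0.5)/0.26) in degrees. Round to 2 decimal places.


Bullet trajectory angle:
Height difference = 0.83 - 0.5 = 0.33 m
angle = atan(0.33 / 0.26)
angle = atan(1.269231)
angle = 51.77 degrees

51.77


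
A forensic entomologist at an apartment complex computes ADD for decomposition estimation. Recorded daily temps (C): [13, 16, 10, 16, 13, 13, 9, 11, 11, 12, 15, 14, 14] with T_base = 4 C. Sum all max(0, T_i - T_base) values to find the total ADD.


Computing ADD day by day:
Day 1: max(0, 13 - 4) = 9
Day 2: max(0, 16 - 4) = 12
Day 3: max(0, 10 - 4) = 6
Day 4: max(0, 16 - 4) = 12
Day 5: max(0, 13 - 4) = 9
Day 6: max(0, 13 - 4) = 9
Day 7: max(0, 9 - 4) = 5
Day 8: max(0, 11 - 4) = 7
Day 9: max(0, 11 - 4) = 7
Day 10: max(0, 12 - 4) = 8
Day 11: max(0, 15 - 4) = 11
Day 12: max(0, 14 - 4) = 10
Day 13: max(0, 14 - 4) = 10
Total ADD = 115

115


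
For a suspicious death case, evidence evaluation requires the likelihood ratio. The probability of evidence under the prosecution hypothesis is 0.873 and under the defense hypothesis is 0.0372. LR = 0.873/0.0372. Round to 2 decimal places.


Likelihood ratio calculation:
LR = P(E|Hp) / P(E|Hd)
LR = 0.873 / 0.0372
LR = 23.47

23.47


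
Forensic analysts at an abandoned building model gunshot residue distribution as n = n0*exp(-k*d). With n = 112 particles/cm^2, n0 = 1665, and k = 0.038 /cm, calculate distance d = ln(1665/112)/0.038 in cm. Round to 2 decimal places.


GSR distance calculation:
n0/n = 1665 / 112 = 14.866071
ln(n0/n) = 2.699082
d = 2.699082 / 0.038 = 71.03 cm

71.03


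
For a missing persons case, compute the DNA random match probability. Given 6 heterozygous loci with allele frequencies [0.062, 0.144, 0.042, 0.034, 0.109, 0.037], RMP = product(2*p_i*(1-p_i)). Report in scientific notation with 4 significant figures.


Computing RMP for 6 loci:
Locus 1: 2 * 0.062 * 0.938 = 0.116312
Locus 2: 2 * 0.144 * 0.856 = 0.246528
Locus 3: 2 * 0.042 * 0.958 = 0.080472
Locus 4: 2 * 0.034 * 0.966 = 0.065688
Locus 5: 2 * 0.109 * 0.891 = 0.194238
Locus 6: 2 * 0.037 * 0.963 = 0.071262
RMP = 2.098e-06

2.098e-06


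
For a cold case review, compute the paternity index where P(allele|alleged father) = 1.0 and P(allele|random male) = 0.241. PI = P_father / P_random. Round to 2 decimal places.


Paternity Index calculation:
PI = P(allele|father) / P(allele|random)
PI = 1.0 / 0.241
PI = 4.15

4.15


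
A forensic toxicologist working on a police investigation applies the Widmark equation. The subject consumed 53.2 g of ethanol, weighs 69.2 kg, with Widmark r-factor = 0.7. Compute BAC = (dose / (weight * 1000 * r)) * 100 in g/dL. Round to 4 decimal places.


Applying the Widmark formula:
BAC = (dose_g / (body_wt * 1000 * r)) * 100
Denominator = 69.2 * 1000 * 0.7 = 48440
BAC = (53.2 / 48440) * 100
BAC = 0.1098 g/dL

0.1098


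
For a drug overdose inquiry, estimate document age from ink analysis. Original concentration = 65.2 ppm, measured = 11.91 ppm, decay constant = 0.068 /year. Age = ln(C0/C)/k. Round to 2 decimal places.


Document age estimation:
C0/C = 65.2 / 11.91 = 5.474391
ln(C0/C) = 1.700081
t = 1.700081 / 0.068 = 25.00 years

25.00


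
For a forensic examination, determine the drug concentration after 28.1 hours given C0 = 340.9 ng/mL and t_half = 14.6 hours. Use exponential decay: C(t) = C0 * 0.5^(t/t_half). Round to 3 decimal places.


Drug concentration decay:
Number of half-lives = t / t_half = 28.1 / 14.6 = 1.924658
Decay factor = 0.5^1.924658 = 0.26340269
C(t) = 340.9 * 0.26340269 = 89.794 ng/mL

89.794


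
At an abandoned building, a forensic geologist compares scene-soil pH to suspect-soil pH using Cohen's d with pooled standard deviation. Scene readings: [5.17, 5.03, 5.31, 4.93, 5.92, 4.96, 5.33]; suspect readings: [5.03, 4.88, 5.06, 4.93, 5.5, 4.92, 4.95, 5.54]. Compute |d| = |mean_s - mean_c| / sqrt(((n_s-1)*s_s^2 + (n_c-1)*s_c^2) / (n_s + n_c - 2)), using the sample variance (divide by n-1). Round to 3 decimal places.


Pooled-variance Cohen's d for soil pH comparison:
Scene mean = 36.65 / 7 = 5.235714
Suspect mean = 40.81 / 8 = 5.10125
Scene sample variance s_s^2 = 0.116462
Suspect sample variance s_c^2 = 0.070327
Pooled variance = ((n_s-1)*s_s^2 + (n_c-1)*s_c^2) / (n_s + n_c - 2) = 0.09162
Pooled SD = sqrt(0.09162) = 0.302688
Mean difference = 0.134464
|d| = |0.134464| / 0.302688 = 0.444

0.444


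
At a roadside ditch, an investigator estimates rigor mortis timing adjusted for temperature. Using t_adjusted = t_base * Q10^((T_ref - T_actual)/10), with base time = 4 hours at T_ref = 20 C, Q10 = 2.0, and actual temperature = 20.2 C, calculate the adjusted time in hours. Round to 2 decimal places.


Rigor mortis time adjustment:
Exponent = (T_ref - T_actual) / 10 = (20 - 20.2) / 10 = -0.02
Q10 factor = 2.0^-0.02 = 0.98623
t_adjusted = 4 * 0.98623 = 3.94 hours

3.94


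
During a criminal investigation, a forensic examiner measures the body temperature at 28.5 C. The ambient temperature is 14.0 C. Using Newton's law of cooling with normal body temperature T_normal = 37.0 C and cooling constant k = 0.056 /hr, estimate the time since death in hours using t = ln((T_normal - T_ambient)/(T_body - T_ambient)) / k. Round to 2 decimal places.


Using Newton's law of cooling:
t = ln((T_normal - T_ambient) / (T_body - T_ambient)) / k
T_normal - T_ambient = 23.0
T_body - T_ambient = 14.5
Ratio = 1.586207
ln(ratio) = 0.461346
t = 0.461346 / 0.056 = 8.24 hours

8.24


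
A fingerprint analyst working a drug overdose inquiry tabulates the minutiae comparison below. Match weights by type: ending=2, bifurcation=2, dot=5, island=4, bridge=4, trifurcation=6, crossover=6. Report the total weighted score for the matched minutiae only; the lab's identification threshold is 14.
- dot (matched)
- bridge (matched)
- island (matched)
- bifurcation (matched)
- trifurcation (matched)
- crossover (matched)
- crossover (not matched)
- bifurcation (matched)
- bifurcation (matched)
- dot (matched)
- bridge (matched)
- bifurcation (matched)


Weighted minutiae match score:
  dot: matched, +5 (running total 5)
  bridge: matched, +4 (running total 9)
  island: matched, +4 (running total 13)
  bifurcation: matched, +2 (running total 15)
  trifurcation: matched, +6 (running total 21)
  crossover: matched, +6 (running total 27)
  crossover: not matched, +0
  bifurcation: matched, +2 (running total 29)
  bifurcation: matched, +2 (running total 31)
  dot: matched, +5 (running total 36)
  bridge: matched, +4 (running total 40)
  bifurcation: matched, +2 (running total 42)
Total score = 42
Threshold = 14; verdict = identification

42


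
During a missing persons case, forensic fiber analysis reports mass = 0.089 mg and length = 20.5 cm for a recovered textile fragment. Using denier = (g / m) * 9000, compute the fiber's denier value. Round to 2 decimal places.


Denier calculation:
Mass in grams = 0.089 mg / 1000 = 0.000089 g
Length in meters = 20.5 cm / 100 = 0.205 m
Linear density = mass / length = 0.000089 / 0.205 = 0.00043415 g/m
Denier = (g/m) * 9000 = 0.00043415 * 9000 = 3.91

3.91


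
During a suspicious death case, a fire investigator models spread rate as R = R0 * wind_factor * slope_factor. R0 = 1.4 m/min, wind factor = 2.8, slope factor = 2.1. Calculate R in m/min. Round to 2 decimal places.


Fire spread rate calculation:
R = R0 * wind_factor * slope_factor
= 1.4 * 2.8 * 2.1
= 3.92 * 2.1
= 8.23 m/min

8.23


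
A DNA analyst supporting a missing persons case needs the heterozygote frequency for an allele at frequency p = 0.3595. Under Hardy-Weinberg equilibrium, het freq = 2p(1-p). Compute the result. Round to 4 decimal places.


Hardy-Weinberg heterozygote frequency:
q = 1 - p = 1 - 0.3595 = 0.6405
2pq = 2 * 0.3595 * 0.6405 = 0.4605

0.4605


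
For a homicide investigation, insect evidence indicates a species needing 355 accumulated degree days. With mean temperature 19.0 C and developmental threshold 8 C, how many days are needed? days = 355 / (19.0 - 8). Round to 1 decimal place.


Insect development time:
Effective temperature = avg_temp - T_base = 19.0 - 8 = 11.0 C
Days = ADD / effective_temp = 355 / 11.0 = 32.3 days

32.3


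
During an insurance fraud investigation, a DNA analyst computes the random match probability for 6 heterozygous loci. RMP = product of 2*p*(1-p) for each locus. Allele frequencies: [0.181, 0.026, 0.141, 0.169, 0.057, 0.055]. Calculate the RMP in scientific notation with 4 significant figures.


Computing RMP for 6 loci:
Locus 1: 2 * 0.181 * 0.819 = 0.296478
Locus 2: 2 * 0.026 * 0.974 = 0.050648
Locus 3: 2 * 0.141 * 0.859 = 0.242238
Locus 4: 2 * 0.169 * 0.831 = 0.280878
Locus 5: 2 * 0.057 * 0.943 = 0.107502
Locus 6: 2 * 0.055 * 0.945 = 0.10395
RMP = 1.142e-05

1.142e-05


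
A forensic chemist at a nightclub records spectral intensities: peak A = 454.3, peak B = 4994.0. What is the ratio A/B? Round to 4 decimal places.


Spectral peak ratio:
Peak A = 454.3 counts
Peak B = 4994.0 counts
Ratio = 454.3 / 4994.0 = 0.0910

0.0910


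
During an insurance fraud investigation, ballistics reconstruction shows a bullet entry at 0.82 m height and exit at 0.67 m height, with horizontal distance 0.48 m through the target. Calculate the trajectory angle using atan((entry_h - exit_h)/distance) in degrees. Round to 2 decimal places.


Bullet trajectory angle:
Height difference = 0.82 - 0.67 = 0.15 m
angle = atan(0.15 / 0.48)
angle = atan(0.3125)
angle = 17.35 degrees

17.35


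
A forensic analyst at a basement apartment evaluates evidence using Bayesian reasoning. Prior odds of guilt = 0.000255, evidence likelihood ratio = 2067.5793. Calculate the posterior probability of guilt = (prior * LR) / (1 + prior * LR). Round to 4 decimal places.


Bayesian evidence evaluation:
Posterior odds = prior_odds * LR = 0.000255 * 2067.5793 = 0.5272327
Posterior probability = posterior_odds / (1 + posterior_odds)
= 0.5272327 / (1 + 0.5272327)
= 0.5272327 / 1.5272327
= 0.3452

0.3452


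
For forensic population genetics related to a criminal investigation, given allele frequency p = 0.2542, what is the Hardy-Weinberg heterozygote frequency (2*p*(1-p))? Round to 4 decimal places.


Hardy-Weinberg heterozygote frequency:
q = 1 - p = 1 - 0.2542 = 0.7458
2pq = 2 * 0.2542 * 0.7458 = 0.3792

0.3792


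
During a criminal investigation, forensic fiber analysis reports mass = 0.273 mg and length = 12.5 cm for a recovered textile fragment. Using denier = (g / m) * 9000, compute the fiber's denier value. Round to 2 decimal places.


Denier calculation:
Mass in grams = 0.273 mg / 1000 = 0.000273 g
Length in meters = 12.5 cm / 100 = 0.125 m
Linear density = mass / length = 0.000273 / 0.125 = 0.002184 g/m
Denier = (g/m) * 9000 = 0.002184 * 9000 = 19.66

19.66


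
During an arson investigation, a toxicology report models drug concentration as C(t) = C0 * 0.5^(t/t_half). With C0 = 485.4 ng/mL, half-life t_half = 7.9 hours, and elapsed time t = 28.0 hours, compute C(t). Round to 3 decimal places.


Drug concentration decay:
Number of half-lives = t / t_half = 28.0 / 7.9 = 3.544304
Decay factor = 0.5^3.544304 = 0.08571527
C(t) = 485.4 * 0.08571527 = 41.606 ng/mL

41.606


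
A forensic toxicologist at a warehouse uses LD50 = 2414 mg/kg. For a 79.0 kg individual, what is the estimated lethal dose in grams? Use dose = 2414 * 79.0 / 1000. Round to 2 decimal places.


Lethal dose calculation:
Lethal dose = LD50 * body_weight / 1000
= 2414 * 79.0 / 1000
= 190706 / 1000
= 190.71 g

190.71


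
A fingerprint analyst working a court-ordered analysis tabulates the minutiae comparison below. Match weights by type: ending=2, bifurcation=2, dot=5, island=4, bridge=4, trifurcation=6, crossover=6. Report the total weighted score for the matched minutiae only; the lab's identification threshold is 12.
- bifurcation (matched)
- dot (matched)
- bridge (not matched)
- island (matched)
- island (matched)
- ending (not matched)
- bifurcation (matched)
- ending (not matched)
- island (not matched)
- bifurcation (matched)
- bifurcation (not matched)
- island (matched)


Weighted minutiae match score:
  bifurcation: matched, +2 (running total 2)
  dot: matched, +5 (running total 7)
  bridge: not matched, +0
  island: matched, +4 (running total 11)
  island: matched, +4 (running total 15)
  ending: not matched, +0
  bifurcation: matched, +2 (running total 17)
  ending: not matched, +0
  island: not matched, +0
  bifurcation: matched, +2 (running total 19)
  bifurcation: not matched, +0
  island: matched, +4 (running total 23)
Total score = 23
Threshold = 12; verdict = identification

23


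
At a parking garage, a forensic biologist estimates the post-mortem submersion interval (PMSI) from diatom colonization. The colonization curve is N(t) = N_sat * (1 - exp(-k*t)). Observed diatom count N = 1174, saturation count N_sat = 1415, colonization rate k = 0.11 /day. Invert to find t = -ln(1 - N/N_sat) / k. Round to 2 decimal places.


PMSI from diatom colonization curve:
N / N_sat = 1174 / 1415 = 0.829682
1 - N/N_sat = 0.170318
ln(1 - N/N_sat) = -1.770088
t = -ln(1 - N/N_sat) / k = -(-1.770088) / 0.11 = 16.09 days

16.09


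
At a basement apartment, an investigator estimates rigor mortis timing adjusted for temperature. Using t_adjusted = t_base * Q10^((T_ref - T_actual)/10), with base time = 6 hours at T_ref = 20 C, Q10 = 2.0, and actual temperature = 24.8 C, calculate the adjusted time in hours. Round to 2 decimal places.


Rigor mortis time adjustment:
Exponent = (T_ref - T_actual) / 10 = (20 - 24.8) / 10 = -0.48
Q10 factor = 2.0^-0.48 = 0.71698
t_adjusted = 6 * 0.71698 = 4.30 hours

4.30


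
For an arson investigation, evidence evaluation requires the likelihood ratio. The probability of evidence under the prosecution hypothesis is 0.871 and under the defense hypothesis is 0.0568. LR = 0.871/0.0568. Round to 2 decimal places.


Likelihood ratio calculation:
LR = P(E|Hp) / P(E|Hd)
LR = 0.871 / 0.0568
LR = 15.33

15.33


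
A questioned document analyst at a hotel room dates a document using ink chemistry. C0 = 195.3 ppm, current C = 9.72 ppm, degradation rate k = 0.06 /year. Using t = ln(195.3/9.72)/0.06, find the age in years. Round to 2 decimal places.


Document age estimation:
C0/C = 195.3 / 9.72 = 20.092593
ln(C0/C) = 3.000351
t = 3.000351 / 0.06 = 50.01 years

50.01


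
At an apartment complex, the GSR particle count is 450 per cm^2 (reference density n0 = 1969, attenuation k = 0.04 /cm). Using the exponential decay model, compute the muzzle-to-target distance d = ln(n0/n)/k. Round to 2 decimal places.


GSR distance calculation:
n0/n = 1969 / 450 = 4.375556
ln(n0/n) = 1.476034
d = 1.476034 / 0.04 = 36.90 cm

36.90


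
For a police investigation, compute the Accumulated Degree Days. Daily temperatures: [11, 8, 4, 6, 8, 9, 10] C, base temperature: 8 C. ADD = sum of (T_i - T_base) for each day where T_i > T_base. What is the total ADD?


Computing ADD day by day:
Day 1: max(0, 11 - 8) = 3
Day 2: max(0, 8 - 8) = 0
Day 3: max(0, 4 - 8) = 0
Day 4: max(0, 6 - 8) = 0
Day 5: max(0, 8 - 8) = 0
Day 6: max(0, 9 - 8) = 1
Day 7: max(0, 10 - 8) = 2
Total ADD = 6

6


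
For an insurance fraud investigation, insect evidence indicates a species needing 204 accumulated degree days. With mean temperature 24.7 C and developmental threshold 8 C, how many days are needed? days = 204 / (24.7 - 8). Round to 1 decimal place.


Insect development time:
Effective temperature = avg_temp - T_base = 24.7 - 8 = 16.7 C
Days = ADD / effective_temp = 204 / 16.7 = 12.2 days

12.2


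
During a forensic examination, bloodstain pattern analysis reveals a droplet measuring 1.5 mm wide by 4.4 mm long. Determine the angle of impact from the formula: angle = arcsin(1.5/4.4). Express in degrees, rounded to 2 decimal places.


Blood spatter impact angle calculation:
width / length = 1.5 / 4.4 = 0.340909
angle = arcsin(0.340909)
angle = 19.93 degrees

19.93


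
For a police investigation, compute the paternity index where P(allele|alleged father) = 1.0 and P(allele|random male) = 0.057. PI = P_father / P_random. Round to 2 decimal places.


Paternity Index calculation:
PI = P(allele|father) / P(allele|random)
PI = 1.0 / 0.057
PI = 17.54

17.54


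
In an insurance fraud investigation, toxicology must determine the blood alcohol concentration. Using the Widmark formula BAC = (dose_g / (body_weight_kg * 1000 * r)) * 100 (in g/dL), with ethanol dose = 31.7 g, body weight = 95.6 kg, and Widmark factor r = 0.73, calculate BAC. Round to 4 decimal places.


Applying the Widmark formula:
BAC = (dose_g / (body_wt * 1000 * r)) * 100
Denominator = 95.6 * 1000 * 0.73 = 69788
BAC = (31.7 / 69788) * 100
BAC = 0.0454 g/dL

0.0454


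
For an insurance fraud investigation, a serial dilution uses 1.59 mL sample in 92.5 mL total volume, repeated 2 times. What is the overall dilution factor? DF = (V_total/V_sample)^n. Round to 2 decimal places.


Dilution factor calculation:
Single dilution = V_total / V_sample = 92.5 / 1.59 ≈ 58.176101
Number of dilutions = 2
Total DF = (92.5 / 1.59)^2 (full precision, rounded at the end) = 3384.46

3384.46


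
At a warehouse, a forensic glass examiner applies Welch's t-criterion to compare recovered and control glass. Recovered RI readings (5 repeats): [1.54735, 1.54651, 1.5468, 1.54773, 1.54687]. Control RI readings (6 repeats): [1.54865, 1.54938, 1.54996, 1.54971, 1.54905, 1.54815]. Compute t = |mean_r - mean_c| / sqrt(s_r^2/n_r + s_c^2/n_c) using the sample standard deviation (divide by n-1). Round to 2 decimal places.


Welch's t-criterion for glass RI comparison:
Recovered mean = sum / n_r = 7.73526 / 5 = 1.547052
Control mean = sum / n_c = 9.2949 / 6 = 1.54915
Recovered sample variance s_r^2 = 2.3472e-07
Control sample variance s_c^2 = 4.5652e-07
Welch SE (unpooled) = sqrt(s_r^2/n_r + s_c^2/n_c) = sqrt(4.6944e-08 + 7.60867e-08) = sqrt(1.23031e-07) = 0.000350758
|mean_r - mean_c| = 0.002098
t = 0.002098 / 0.000350758 = 5.98

5.98


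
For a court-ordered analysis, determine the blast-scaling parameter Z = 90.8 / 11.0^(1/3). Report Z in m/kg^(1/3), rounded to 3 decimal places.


Scaled distance calculation:
W^(1/3) = 11.0^(1/3) = 2.22398
Z = R / W^(1/3) = 90.8 / 2.22398
Z = 40.828 m/kg^(1/3)

40.828


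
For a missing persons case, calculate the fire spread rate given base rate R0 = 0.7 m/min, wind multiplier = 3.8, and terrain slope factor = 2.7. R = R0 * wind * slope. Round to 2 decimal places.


Fire spread rate calculation:
R = R0 * wind_factor * slope_factor
= 0.7 * 3.8 * 2.7
= 2.66 * 2.7
= 7.18 m/min

7.18


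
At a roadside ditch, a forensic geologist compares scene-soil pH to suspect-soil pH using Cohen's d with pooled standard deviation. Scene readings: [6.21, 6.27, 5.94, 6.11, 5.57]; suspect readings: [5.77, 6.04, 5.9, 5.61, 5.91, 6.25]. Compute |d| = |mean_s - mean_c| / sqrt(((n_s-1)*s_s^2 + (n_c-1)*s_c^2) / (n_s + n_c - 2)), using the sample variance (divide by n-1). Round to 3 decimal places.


Pooled-variance Cohen's d for soil pH comparison:
Scene mean = 30.1 / 5 = 6.02
Suspect mean = 35.48 / 6 = 5.913333
Scene sample variance s_s^2 = 0.0789
Suspect sample variance s_c^2 = 0.048427
Pooled variance = ((n_s-1)*s_s^2 + (n_c-1)*s_c^2) / (n_s + n_c - 2) = 0.06197
Pooled SD = sqrt(0.06197) = 0.248938
Mean difference = 0.106667
|d| = |0.106667| / 0.248938 = 0.428

0.428


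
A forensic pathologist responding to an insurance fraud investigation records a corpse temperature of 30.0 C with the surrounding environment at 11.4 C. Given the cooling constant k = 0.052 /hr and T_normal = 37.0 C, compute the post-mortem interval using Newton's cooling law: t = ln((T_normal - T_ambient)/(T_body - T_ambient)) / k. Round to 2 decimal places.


Using Newton's law of cooling:
t = ln((T_normal - T_ambient) / (T_body - T_ambient)) / k
T_normal - T_ambient = 25.6
T_body - T_ambient = 18.6
Ratio = 1.376344
ln(ratio) = 0.319431
t = 0.319431 / 0.052 = 6.14 hours

6.14


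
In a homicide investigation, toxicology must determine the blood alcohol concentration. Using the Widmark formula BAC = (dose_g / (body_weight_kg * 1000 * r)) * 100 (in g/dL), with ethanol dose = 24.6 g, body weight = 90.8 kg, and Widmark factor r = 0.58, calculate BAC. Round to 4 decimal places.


Applying the Widmark formula:
BAC = (dose_g / (body_wt * 1000 * r)) * 100
Denominator = 90.8 * 1000 * 0.58 = 52664
BAC = (24.6 / 52664) * 100
BAC = 0.0467 g/dL

0.0467


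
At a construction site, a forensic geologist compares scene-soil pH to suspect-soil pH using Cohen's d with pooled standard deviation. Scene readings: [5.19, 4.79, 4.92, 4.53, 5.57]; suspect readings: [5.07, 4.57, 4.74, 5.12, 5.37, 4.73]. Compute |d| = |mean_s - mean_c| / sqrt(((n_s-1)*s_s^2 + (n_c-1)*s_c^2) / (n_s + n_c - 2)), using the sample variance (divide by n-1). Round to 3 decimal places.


Pooled-variance Cohen's d for soil pH comparison:
Scene mean = 25 / 5 = 5
Suspect mean = 29.6 / 6 = 4.933333
Scene sample variance s_s^2 = 0.1581
Suspect sample variance s_c^2 = 0.090987
Pooled variance = ((n_s-1)*s_s^2 + (n_c-1)*s_c^2) / (n_s + n_c - 2) = 0.120815
Pooled SD = sqrt(0.120815) = 0.347585
Mean difference = 0.066667
|d| = |0.066667| / 0.347585 = 0.192

0.192


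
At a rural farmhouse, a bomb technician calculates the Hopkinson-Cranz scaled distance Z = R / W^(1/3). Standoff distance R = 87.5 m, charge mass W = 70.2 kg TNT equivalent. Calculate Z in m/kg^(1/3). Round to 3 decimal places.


Scaled distance calculation:
W^(1/3) = 70.2^(1/3) = 4.125207
Z = R / W^(1/3) = 87.5 / 4.125207
Z = 21.211 m/kg^(1/3)

21.211


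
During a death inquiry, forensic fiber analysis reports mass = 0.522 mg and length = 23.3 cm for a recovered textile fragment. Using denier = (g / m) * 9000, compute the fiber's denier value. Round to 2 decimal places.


Denier calculation:
Mass in grams = 0.522 mg / 1000 = 0.000522 g
Length in meters = 23.3 cm / 100 = 0.233 m
Linear density = mass / length = 0.000522 / 0.233 = 0.00224034 g/m
Denier = (g/m) * 9000 = 0.00224034 * 9000 = 20.16

20.16


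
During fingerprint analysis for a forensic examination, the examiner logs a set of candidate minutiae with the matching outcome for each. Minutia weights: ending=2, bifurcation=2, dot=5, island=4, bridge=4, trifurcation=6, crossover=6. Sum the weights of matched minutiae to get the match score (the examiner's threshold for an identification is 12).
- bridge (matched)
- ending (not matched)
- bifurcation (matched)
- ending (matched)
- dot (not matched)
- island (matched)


Weighted minutiae match score:
  bridge: matched, +4 (running total 4)
  ending: not matched, +0
  bifurcation: matched, +2 (running total 6)
  ending: matched, +2 (running total 8)
  dot: not matched, +0
  island: matched, +4 (running total 12)
Total score = 12
Threshold = 12; verdict = identification

12


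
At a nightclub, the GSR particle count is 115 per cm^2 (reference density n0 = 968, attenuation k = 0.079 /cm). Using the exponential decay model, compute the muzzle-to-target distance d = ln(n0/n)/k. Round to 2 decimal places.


GSR distance calculation:
n0/n = 968 / 115 = 8.417391
ln(n0/n) = 2.1303
d = 2.1303 / 0.079 = 26.97 cm

26.97


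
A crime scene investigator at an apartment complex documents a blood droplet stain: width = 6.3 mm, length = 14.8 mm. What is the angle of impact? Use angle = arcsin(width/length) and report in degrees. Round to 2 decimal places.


Blood spatter impact angle calculation:
width / length = 6.3 / 14.8 = 0.425676
angle = arcsin(0.425676)
angle = 25.19 degrees

25.19


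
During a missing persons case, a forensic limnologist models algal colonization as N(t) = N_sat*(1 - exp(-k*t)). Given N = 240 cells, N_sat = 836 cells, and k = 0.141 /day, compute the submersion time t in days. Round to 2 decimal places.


PMSI from diatom colonization curve:
N / N_sat = 240 / 836 = 0.287081
1 - N/N_sat = 0.712919
ln(1 - N/N_sat) = -0.338387
t = -ln(1 - N/N_sat) / k = -(-0.338387) / 0.141 = 2.40 days

2.40


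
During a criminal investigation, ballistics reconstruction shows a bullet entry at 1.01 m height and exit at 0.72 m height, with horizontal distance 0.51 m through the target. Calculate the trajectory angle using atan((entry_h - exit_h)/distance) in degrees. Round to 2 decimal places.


Bullet trajectory angle:
Height difference = 1.01 - 0.72 = 0.29 m
angle = atan(0.29 / 0.51)
angle = atan(0.568627)
angle = 29.62 degrees

29.62
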